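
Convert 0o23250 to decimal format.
Convert 0o23250 (octal) → 2×4096 + 3×512 + 2×64 + 5×8 = 9896 (decimal)
9896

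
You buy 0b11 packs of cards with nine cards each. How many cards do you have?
Convert nine (English words) → 9 (decimal)
Convert 0b11 (binary) → 2 + 1 = 3 (decimal)
Compute 9 × 3 = 27
27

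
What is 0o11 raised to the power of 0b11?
Convert 0o11 (octal) → 1×8 + 1 = 9 (decimal)
Convert 0b11 (binary) → 2 + 1 = 3 (decimal)
Compute 9 ^ 3 = 729
729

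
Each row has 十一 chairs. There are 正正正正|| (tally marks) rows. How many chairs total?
Convert 十一 (Chinese numeral) → 1×10 + 1 = 11 (decimal)
Convert 正正正正|| (tally marks) → 5 + 5 + 5 + 5 + 2 = 22 (decimal)
Compute 11 × 22 = 242
242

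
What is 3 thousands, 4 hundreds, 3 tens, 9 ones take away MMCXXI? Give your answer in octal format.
Convert 3 thousands, 4 hundreds, 3 tens, 9 ones (place-value notation) → 3×1000 + 4×100 + 3×10 + 9 = 3439 (decimal)
Convert MMCXXI (Roman numeral) → 1000 + 1000 + 100 + 10 + 10 + 1 = 2121 (decimal)
Compute 3439 - 2121 = 1318
Convert 1318 (decimal) → 1318 = 2×512 + 4×64 + 4×8 + 6 → 0o2446 (octal)
0o2446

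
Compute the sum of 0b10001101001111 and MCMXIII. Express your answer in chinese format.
Convert 0b10001101001111 (binary) → 8192 + 512 + 256 + 64 + 8 + 4 + 2 + 1 = 9039 (decimal)
Convert MCMXIII (Roman numeral) → 1000 + 900 + 10 + 1 + 1 + 1 = 1913 (decimal)
Compute 9039 + 1913 = 10952
Convert 10952 (decimal) → 10952 = 1×10000 + 9×100 + 5×10 + 2 → 一万零九百五十二 (Chinese numeral)
一万零九百五十二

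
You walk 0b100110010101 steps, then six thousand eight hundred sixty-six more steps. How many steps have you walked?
Convert 0b100110010101 (binary) → 2048 + 256 + 128 + 16 + 4 + 1 = 2453 (decimal)
Convert six thousand eight hundred sixty-six (English words) → 6×1000 + 8×100 + 66 = 6866 (decimal)
Compute 2453 + 6866 = 9319
9319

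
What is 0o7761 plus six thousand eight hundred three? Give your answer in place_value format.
Convert 0o7761 (octal) → 7×512 + 7×64 + 6×8 + 1 = 4081 (decimal)
Convert six thousand eight hundred three (English words) → 6×1000 + 8×100 + 3 = 6803 (decimal)
Compute 4081 + 6803 = 10884
Convert 10884 (decimal) → 10884 = 10×1000 + 8×100 + 8×10 + 4 → 10 thousands, 8 hundreds, 8 tens, 4 ones (place-value notation)
10 thousands, 8 hundreds, 8 tens, 4 ones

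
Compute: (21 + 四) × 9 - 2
Convert 四 (Chinese numeral) → 4 (decimal)
Expression in decimal: (21 + 4) × 9 - 2
Parentheses first: 21 + 4 = 25
Multiply: 25 × 9 = 225
Subtract: 225 - 2 = 223
223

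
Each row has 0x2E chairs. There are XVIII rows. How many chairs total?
Convert 0x2E (hexadecimal) → 2×16 + 14 = 46 (decimal)
Convert XVIII (Roman numeral) → 10 + 5 + 1 + 1 + 1 = 18 (decimal)
Compute 46 × 18 = 828
828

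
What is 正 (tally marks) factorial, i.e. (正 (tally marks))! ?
Convert 正 (tally marks) → 5 (decimal)
Compute 5! = 120
120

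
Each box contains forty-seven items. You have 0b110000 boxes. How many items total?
Convert forty-seven (English words) → 47 (decimal)
Convert 0b110000 (binary) → 32 + 16 = 48 (decimal)
Compute 47 × 48 = 2256
2256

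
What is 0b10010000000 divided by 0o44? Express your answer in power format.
Convert 0b10010000000 (binary) → 1024 + 128 = 1152 (decimal)
Convert 0o44 (octal) → 4×8 + 4 = 36 (decimal)
Compute 1152 ÷ 36 = 32
Convert 32 (decimal) → 2^5 (power)
2^5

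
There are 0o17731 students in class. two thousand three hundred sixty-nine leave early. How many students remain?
Convert 0o17731 (octal) → 1×4096 + 7×512 + 7×64 + 3×8 + 1 = 8153 (decimal)
Convert two thousand three hundred sixty-nine (English words) → 2×1000 + 3×100 + 69 = 2369 (decimal)
Compute 8153 - 2369 = 5784
5784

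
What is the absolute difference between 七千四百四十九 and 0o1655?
Convert 七千四百四十九 (Chinese numeral) → 7×1000 + 4×100 + 4×10 + 9 = 7449 (decimal)
Convert 0o1655 (octal) → 1×512 + 6×64 + 5×8 + 5 = 941 (decimal)
Compute |7449 - 941| = 6508
6508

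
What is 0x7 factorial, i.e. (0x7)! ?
Convert 0x7 (hexadecimal) → 7 (decimal)
Compute 7! = 5040
5040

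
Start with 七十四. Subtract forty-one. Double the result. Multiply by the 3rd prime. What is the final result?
Convert 七十四 (Chinese numeral) → 7×10 + 4 = 74 (decimal)
Start: 74
Convert forty-one (English words) → 41 (decimal)
74 - 41 = 33
33 × 2 = 66
Convert the 3rd prime (prime index) → 5 (decimal)
66 × 5 = 330
330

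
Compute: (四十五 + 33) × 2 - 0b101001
Convert 四十五 (Chinese numeral) → 4×10 + 5 = 45 (decimal)
Convert 0b101001 (binary) → 32 + 8 + 1 = 41 (decimal)
Expression in decimal: (45 + 33) × 2 - 41
Parentheses first: 45 + 33 = 78
Multiply: 78 × 2 = 156
Subtract: 156 - 41 = 115
115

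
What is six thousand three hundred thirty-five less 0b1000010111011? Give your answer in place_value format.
Convert six thousand three hundred thirty-five (English words) → 6×1000 + 3×100 + 35 = 6335 (decimal)
Convert 0b1000010111011 (binary) → 4096 + 128 + 32 + 16 + 8 + 2 + 1 = 4283 (decimal)
Compute 6335 - 4283 = 2052
Convert 2052 (decimal) → 2052 = 2×1000 + 5×10 + 2 → 2 thousands, 5 tens, 2 ones (place-value notation)
2 thousands, 5 tens, 2 ones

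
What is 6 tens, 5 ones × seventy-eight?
Convert 6 tens, 5 ones (place-value notation) → 6×10 + 5 = 65 (decimal)
Convert seventy-eight (English words) → 78 (decimal)
Compute 65 × 78 = 5070
5070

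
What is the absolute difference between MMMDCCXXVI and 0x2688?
Convert MMMDCCXXVI (Roman numeral) → 1000 + 1000 + 1000 + 500 + 100 + 100 + 10 + 10 + 5 + 1 = 3726 (decimal)
Convert 0x2688 (hexadecimal) → 2×4096 + 6×256 + 8×16 + 8 = 9864 (decimal)
Compute |3726 - 9864| = 6138
6138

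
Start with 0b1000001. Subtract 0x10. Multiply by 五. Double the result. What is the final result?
Convert 0b1000001 (binary) → 64 + 1 = 65 (decimal)
Start: 65
Convert 0x10 (hexadecimal) → 1×16 = 16 (decimal)
65 - 16 = 49
Convert 五 (Chinese numeral) → 5 (decimal)
49 × 5 = 245
245 × 2 = 490
490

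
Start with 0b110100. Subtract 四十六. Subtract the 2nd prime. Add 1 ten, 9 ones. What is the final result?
Convert 0b110100 (binary) → 32 + 16 + 4 = 52 (decimal)
Start: 52
Convert 四十六 (Chinese numeral) → 4×10 + 6 = 46 (decimal)
52 - 46 = 6
Convert the 2nd prime (prime index) → 3 (decimal)
6 - 3 = 3
Convert 1 ten, 9 ones (place-value notation) → 1×10 + 9 = 19 (decimal)
3 + 19 = 22
22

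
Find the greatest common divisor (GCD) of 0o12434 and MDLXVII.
Convert 0o12434 (octal) → 1×4096 + 2×512 + 4×64 + 3×8 + 4 = 5404 (decimal)
Convert MDLXVII (Roman numeral) → 1000 + 500 + 50 + 10 + 5 + 1 + 1 = 1567 (decimal)
Compute gcd(5404, 1567) = 1
1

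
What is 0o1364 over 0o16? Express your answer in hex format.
Convert 0o1364 (octal) → 1×512 + 3×64 + 6×8 + 4 = 756 (decimal)
Convert 0o16 (octal) → 1×8 + 6 = 14 (decimal)
Compute 756 ÷ 14 = 54
Convert 54 (decimal) → 54 = 3×16 + 6 → 0x36 (hexadecimal)
0x36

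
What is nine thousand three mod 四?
Convert nine thousand three (English words) → 9×1000 + 3 = 9003 (decimal)
Convert 四 (Chinese numeral) → 4 (decimal)
Compute 9003 mod 4 = 3
3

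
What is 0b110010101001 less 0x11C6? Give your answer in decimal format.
Convert 0b110010101001 (binary) → 2048 + 1024 + 128 + 32 + 8 + 1 = 3241 (decimal)
Convert 0x11C6 (hexadecimal) → 1×4096 + 1×256 + 12×16 + 6 = 4550 (decimal)
Compute 3241 - 4550 = -1309
-1309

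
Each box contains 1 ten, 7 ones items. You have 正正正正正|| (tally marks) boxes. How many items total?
Convert 1 ten, 7 ones (place-value notation) → 1×10 + 7 = 17 (decimal)
Convert 正正正正正|| (tally marks) → 5 + 5 + 5 + 5 + 5 + 2 = 27 (decimal)
Compute 17 × 27 = 459
459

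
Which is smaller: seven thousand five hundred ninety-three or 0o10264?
Convert seven thousand five hundred ninety-three (English words) → 7×1000 + 5×100 + 93 = 7593 (decimal)
Convert 0o10264 (octal) → 1×4096 + 2×64 + 6×8 + 4 = 4276 (decimal)
Compare 7593 vs 4276: smaller = 4276
4276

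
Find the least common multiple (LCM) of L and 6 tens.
Convert L (Roman numeral) → 50 (decimal)
Convert 6 tens (place-value notation) → 6×10 = 60 (decimal)
Compute lcm(50, 60) = 300
300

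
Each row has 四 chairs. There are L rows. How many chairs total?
Convert 四 (Chinese numeral) → 4 (decimal)
Convert L (Roman numeral) → 50 (decimal)
Compute 4 × 50 = 200
200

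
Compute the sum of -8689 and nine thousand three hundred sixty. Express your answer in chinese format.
Convert nine thousand three hundred sixty (English words) → 9×1000 + 3×100 + 60 = 9360 (decimal)
Compute -8689 + 9360 = 671
Convert 671 (decimal) → 671 = 6×100 + 7×10 + 1 → 六百七十一 (Chinese numeral)
六百七十一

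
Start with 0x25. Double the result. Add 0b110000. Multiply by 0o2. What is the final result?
Convert 0x25 (hexadecimal) → 2×16 + 5 = 37 (decimal)
Start: 37
37 × 2 = 74
Convert 0b110000 (binary) → 32 + 16 = 48 (decimal)
74 + 48 = 122
Convert 0o2 (octal) → 2 (decimal)
122 × 2 = 244
244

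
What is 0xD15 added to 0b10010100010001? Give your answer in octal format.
Convert 0xD15 (hexadecimal) → 13×256 + 1×16 + 5 = 3349 (decimal)
Convert 0b10010100010001 (binary) → 8192 + 1024 + 256 + 16 + 1 = 9489 (decimal)
Compute 3349 + 9489 = 12838
Convert 12838 (decimal) → 12838 = 3×4096 + 1×512 + 4×8 + 6 → 0o31046 (octal)
0o31046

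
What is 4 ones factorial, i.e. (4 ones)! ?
Convert 4 ones (place-value notation) → 4 (decimal)
Compute 4! = 24
24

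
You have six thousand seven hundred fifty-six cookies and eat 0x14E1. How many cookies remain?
Convert six thousand seven hundred fifty-six (English words) → 6×1000 + 7×100 + 56 = 6756 (decimal)
Convert 0x14E1 (hexadecimal) → 1×4096 + 4×256 + 14×16 + 1 = 5345 (decimal)
Compute 6756 - 5345 = 1411
1411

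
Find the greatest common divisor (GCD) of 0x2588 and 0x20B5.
Convert 0x2588 (hexadecimal) → 2×4096 + 5×256 + 8×16 + 8 = 9608 (decimal)
Convert 0x20B5 (hexadecimal) → 2×4096 + 11×16 + 5 = 8373 (decimal)
Compute gcd(9608, 8373) = 1
1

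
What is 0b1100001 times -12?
Convert 0b1100001 (binary) → 64 + 32 + 1 = 97 (decimal)
Compute 97 × -12 = -1164
-1164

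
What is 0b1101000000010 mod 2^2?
Convert 0b1101000000010 (binary) → 4096 + 2048 + 512 + 2 = 6658 (decimal)
Convert 2^2 (power) → 4 (decimal)
Compute 6658 mod 4 = 2
2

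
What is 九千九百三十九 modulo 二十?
Convert 九千九百三十九 (Chinese numeral) → 9×1000 + 9×100 + 3×10 + 9 = 9939 (decimal)
Convert 二十 (Chinese numeral) → 2×10 = 20 (decimal)
Compute 9939 mod 20 = 19
19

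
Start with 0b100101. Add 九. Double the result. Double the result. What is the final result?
Convert 0b100101 (binary) → 32 + 4 + 1 = 37 (decimal)
Start: 37
Convert 九 (Chinese numeral) → 9 (decimal)
37 + 9 = 46
46 × 2 = 92
92 × 2 = 184
184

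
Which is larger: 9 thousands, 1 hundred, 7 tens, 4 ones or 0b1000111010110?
Convert 9 thousands, 1 hundred, 7 tens, 4 ones (place-value notation) → 9×1000 + 1×100 + 7×10 + 4 = 9174 (decimal)
Convert 0b1000111010110 (binary) → 4096 + 256 + 128 + 64 + 16 + 4 + 2 = 4566 (decimal)
Compare 9174 vs 4566: larger = 9174
9174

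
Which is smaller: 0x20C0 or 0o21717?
Convert 0x20C0 (hexadecimal) → 2×4096 + 12×16 = 8384 (decimal)
Convert 0o21717 (octal) → 2×4096 + 1×512 + 7×64 + 1×8 + 7 = 9167 (decimal)
Compare 8384 vs 9167: smaller = 8384
8384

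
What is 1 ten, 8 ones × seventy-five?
Convert 1 ten, 8 ones (place-value notation) → 1×10 + 8 = 18 (decimal)
Convert seventy-five (English words) → 75 (decimal)
Compute 18 × 75 = 1350
1350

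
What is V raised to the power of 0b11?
Convert V (Roman numeral) → 5 (decimal)
Convert 0b11 (binary) → 2 + 1 = 3 (decimal)
Compute 5 ^ 3 = 125
125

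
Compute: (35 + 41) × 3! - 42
Convert 3! (factorial) → 6 (decimal)
Expression in decimal: (35 + 41) × 6 - 42
Parentheses first: 35 + 41 = 76
Multiply: 76 × 6 = 456
Subtract: 456 - 42 = 414
414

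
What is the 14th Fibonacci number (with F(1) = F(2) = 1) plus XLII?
The 14th Fibonacci number (with F(1) = F(2) = 1): 1, 1, 2, 3, 5, 8, 13, 21, 34, 55, 89, 144, 233, 377 → 377
Convert XLII (Roman numeral) → 40 + 1 + 1 = 42 (decimal)
Compute 377 + 42 = 419
419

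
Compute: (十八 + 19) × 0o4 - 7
Convert 十八 (Chinese numeral) → 1×10 + 8 = 18 (decimal)
Convert 0o4 (octal) → 4 (decimal)
Expression in decimal: (18 + 19) × 4 - 7
Parentheses first: 18 + 19 = 37
Multiply: 37 × 4 = 148
Subtract: 148 - 7 = 141
141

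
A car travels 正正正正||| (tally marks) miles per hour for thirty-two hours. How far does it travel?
Convert 正正正正||| (tally marks) → 5 + 5 + 5 + 5 + 3 = 23 (decimal)
Convert thirty-two (English words) → 32 (decimal)
Compute 23 × 32 = 736
736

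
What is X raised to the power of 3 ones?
Convert X (Roman numeral) → 10 (decimal)
Convert 3 ones (place-value notation) → 3 (decimal)
Compute 10 ^ 3 = 1000
1000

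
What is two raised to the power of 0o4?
Convert two (English words) → 2 (decimal)
Convert 0o4 (octal) → 4 (decimal)
Compute 2 ^ 4 = 16
16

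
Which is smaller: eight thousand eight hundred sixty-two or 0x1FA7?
Convert eight thousand eight hundred sixty-two (English words) → 8×1000 + 8×100 + 62 = 8862 (decimal)
Convert 0x1FA7 (hexadecimal) → 1×4096 + 15×256 + 10×16 + 7 = 8103 (decimal)
Compare 8862 vs 8103: smaller = 8103
8103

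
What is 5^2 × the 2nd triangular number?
Convert 5^2 (power) → 25 (decimal)
Convert the 2nd triangular number (triangular index) → 2×3/2 = 3 (decimal)
Compute 25 × 3 = 75
75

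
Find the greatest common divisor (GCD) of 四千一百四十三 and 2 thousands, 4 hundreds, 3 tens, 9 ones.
Convert 四千一百四十三 (Chinese numeral) → 4×1000 + 1×100 + 4×10 + 3 = 4143 (decimal)
Convert 2 thousands, 4 hundreds, 3 tens, 9 ones (place-value notation) → 2×1000 + 4×100 + 3×10 + 9 = 2439 (decimal)
Compute gcd(4143, 2439) = 3
3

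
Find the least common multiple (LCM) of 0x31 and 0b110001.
Convert 0x31 (hexadecimal) → 3×16 + 1 = 49 (decimal)
Convert 0b110001 (binary) → 32 + 16 + 1 = 49 (decimal)
Compute lcm(49, 49) = 49
49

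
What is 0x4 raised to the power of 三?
Convert 0x4 (hexadecimal) → 4 (decimal)
Convert 三 (Chinese numeral) → 3 (decimal)
Compute 4 ^ 3 = 64
64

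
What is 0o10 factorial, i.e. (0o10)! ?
Convert 0o10 (octal) → 1×8 = 8 (decimal)
Compute 8! = 40320
40320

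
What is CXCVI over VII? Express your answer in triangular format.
Convert CXCVI (Roman numeral) → 100 + 90 + 5 + 1 = 196 (decimal)
Convert VII (Roman numeral) → 5 + 1 + 1 = 7 (decimal)
Compute 196 ÷ 7 = 28
Convert 28 (decimal) → 28 = 7×8/2 → the 7th triangular number (triangular index)
the 7th triangular number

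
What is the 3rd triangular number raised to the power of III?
Convert the 3rd triangular number (triangular index) → 3×4/2 = 6 (decimal)
Convert III (Roman numeral) → 1 + 1 + 1 = 3 (decimal)
Compute 6 ^ 3 = 216
216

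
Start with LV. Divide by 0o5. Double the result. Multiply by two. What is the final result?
Convert LV (Roman numeral) → 50 + 5 = 55 (decimal)
Start: 55
Convert 0o5 (octal) → 5 (decimal)
55 ÷ 5 = 11
11 × 2 = 22
Convert two (English words) → 2 (decimal)
22 × 2 = 44
44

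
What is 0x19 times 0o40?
Convert 0x19 (hexadecimal) → 1×16 + 9 = 25 (decimal)
Convert 0o40 (octal) → 4×8 = 32 (decimal)
Compute 25 × 32 = 800
800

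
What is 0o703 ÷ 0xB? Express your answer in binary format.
Convert 0o703 (octal) → 7×64 + 3 = 451 (decimal)
Convert 0xB (hexadecimal) → 11 (decimal)
Compute 451 ÷ 11 = 41
Convert 41 (decimal) → 41 = 32 + 8 + 1 → 0b101001 (binary)
0b101001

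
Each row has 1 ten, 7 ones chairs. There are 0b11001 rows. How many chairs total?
Convert 1 ten, 7 ones (place-value notation) → 1×10 + 7 = 17 (decimal)
Convert 0b11001 (binary) → 16 + 8 + 1 = 25 (decimal)
Compute 17 × 25 = 425
425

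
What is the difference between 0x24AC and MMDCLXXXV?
Convert 0x24AC (hexadecimal) → 2×4096 + 4×256 + 10×16 + 12 = 9388 (decimal)
Convert MMDCLXXXV (Roman numeral) → 1000 + 1000 + 500 + 100 + 50 + 10 + 10 + 10 + 5 = 2685 (decimal)
Difference: |9388 - 2685| = 6703
6703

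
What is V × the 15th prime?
Convert V (Roman numeral) → 5 (decimal)
Convert the 15th prime (prime index) → 47 (decimal)
Compute 5 × 47 = 235
235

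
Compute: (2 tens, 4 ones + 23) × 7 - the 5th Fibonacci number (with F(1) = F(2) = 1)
Convert 2 tens, 4 ones (place-value notation) → 2×10 + 4 = 24 (decimal)
Convert the 5th Fibonacci number (with F(1) = F(2) = 1) (Fibonacci index) → 1, 1, 2, 3, 5 → 5 (decimal)
Expression in decimal: (24 + 23) × 7 - 5
Parentheses first: 24 + 23 = 47
Multiply: 47 × 7 = 329
Subtract: 329 - 5 = 324
324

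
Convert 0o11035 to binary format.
Convert 0o11035 (octal) → 1×4096 + 1×512 + 3×8 + 5 = 4637 (decimal)
Convert 4637 (decimal) → 4637 = 4096 + 512 + 16 + 8 + 4 + 1 → 0b1001000011101 (binary)
0b1001000011101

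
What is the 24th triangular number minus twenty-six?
The 24th triangular number = 24×25/2 = 300
Convert twenty-six (English words) → 26 (decimal)
Compute 300 - 26 = 274
274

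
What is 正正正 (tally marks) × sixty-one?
Convert 正正正 (tally marks) → 5 + 5 + 5 = 15 (decimal)
Convert sixty-one (English words) → 61 (decimal)
Compute 15 × 61 = 915
915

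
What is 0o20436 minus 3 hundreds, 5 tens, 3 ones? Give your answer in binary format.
Convert 0o20436 (octal) → 2×4096 + 4×64 + 3×8 + 6 = 8478 (decimal)
Convert 3 hundreds, 5 tens, 3 ones (place-value notation) → 3×100 + 5×10 + 3 = 353 (decimal)
Compute 8478 - 353 = 8125
Convert 8125 (decimal) → 8125 = 4096 + 2048 + 1024 + 512 + 256 + 128 + 32 + 16 + 8 + 4 + 1 → 0b1111110111101 (binary)
0b1111110111101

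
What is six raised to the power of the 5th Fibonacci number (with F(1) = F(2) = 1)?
Convert six (English words) → 6 (decimal)
Convert the 5th Fibonacci number (with F(1) = F(2) = 1) (Fibonacci index) → 1, 1, 2, 3, 5 → 5 (decimal)
Compute 6 ^ 5 = 7776
7776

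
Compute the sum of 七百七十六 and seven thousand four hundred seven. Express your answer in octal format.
Convert 七百七十六 (Chinese numeral) → 7×100 + 7×10 + 6 = 776 (decimal)
Convert seven thousand four hundred seven (English words) → 7×1000 + 4×100 + 7 = 7407 (decimal)
Compute 776 + 7407 = 8183
Convert 8183 (decimal) → 8183 = 1×4096 + 7×512 + 7×64 + 6×8 + 7 → 0o17767 (octal)
0o17767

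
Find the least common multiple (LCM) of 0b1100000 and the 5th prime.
Convert 0b1100000 (binary) → 64 + 32 = 96 (decimal)
Convert the 5th prime (prime index) → 11 (decimal)
Compute lcm(96, 11) = 1056
1056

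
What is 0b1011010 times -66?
Convert 0b1011010 (binary) → 64 + 16 + 8 + 2 = 90 (decimal)
Compute 90 × -66 = -5940
-5940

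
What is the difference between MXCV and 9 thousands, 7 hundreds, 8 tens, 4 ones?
Convert MXCV (Roman numeral) → 1000 + 90 + 5 = 1095 (decimal)
Convert 9 thousands, 7 hundreds, 8 tens, 4 ones (place-value notation) → 9×1000 + 7×100 + 8×10 + 4 = 9784 (decimal)
Difference: |1095 - 9784| = 8689
8689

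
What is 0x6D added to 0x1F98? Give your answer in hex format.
Convert 0x6D (hexadecimal) → 6×16 + 13 = 109 (decimal)
Convert 0x1F98 (hexadecimal) → 1×4096 + 15×256 + 9×16 + 8 = 8088 (decimal)
Compute 109 + 8088 = 8197
Convert 8197 (decimal) → 8197 = 2×4096 + 5 → 0x2005 (hexadecimal)
0x2005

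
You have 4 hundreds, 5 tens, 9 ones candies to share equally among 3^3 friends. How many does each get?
Convert 4 hundreds, 5 tens, 9 ones (place-value notation) → 4×100 + 5×10 + 9 = 459 (decimal)
Convert 3^3 (power) → 27 (decimal)
Compute 459 ÷ 27 = 17
17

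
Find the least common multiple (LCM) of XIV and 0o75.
Convert XIV (Roman numeral) → 10 + 4 = 14 (decimal)
Convert 0o75 (octal) → 7×8 + 5 = 61 (decimal)
Compute lcm(14, 61) = 854
854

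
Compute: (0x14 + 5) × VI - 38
Convert 0x14 (hexadecimal) → 1×16 + 4 = 20 (decimal)
Convert VI (Roman numeral) → 5 + 1 = 6 (decimal)
Expression in decimal: (20 + 5) × 6 - 38
Parentheses first: 20 + 5 = 25
Multiply: 25 × 6 = 150
Subtract: 150 - 38 = 112
112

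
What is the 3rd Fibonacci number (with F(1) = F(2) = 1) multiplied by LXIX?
Convert the 3rd Fibonacci number (with F(1) = F(2) = 1) (Fibonacci index) → 1, 1, 2 → 2 (decimal)
Convert LXIX (Roman numeral) → 50 + 10 + 9 = 69 (decimal)
Compute 2 × 69 = 138
138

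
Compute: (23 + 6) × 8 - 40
Parentheses first: 23 + 6 = 29
Multiply: 29 × 8 = 232
Subtract: 232 - 40 = 192
192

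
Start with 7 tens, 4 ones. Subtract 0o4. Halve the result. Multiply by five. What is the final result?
Convert 7 tens, 4 ones (place-value notation) → 7×10 + 4 = 74 (decimal)
Start: 74
Convert 0o4 (octal) → 4 (decimal)
74 - 4 = 70
70 ÷ 2 = 35
Convert five (English words) → 5 (decimal)
35 × 5 = 175
175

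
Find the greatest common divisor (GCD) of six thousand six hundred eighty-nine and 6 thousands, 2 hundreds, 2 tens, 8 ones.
Convert six thousand six hundred eighty-nine (English words) → 6×1000 + 6×100 + 89 = 6689 (decimal)
Convert 6 thousands, 2 hundreds, 2 tens, 8 ones (place-value notation) → 6×1000 + 2×100 + 2×10 + 8 = 6228 (decimal)
Compute gcd(6689, 6228) = 1
1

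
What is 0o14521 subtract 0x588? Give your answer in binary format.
Convert 0o14521 (octal) → 1×4096 + 4×512 + 5×64 + 2×8 + 1 = 6481 (decimal)
Convert 0x588 (hexadecimal) → 5×256 + 8×16 + 8 = 1416 (decimal)
Compute 6481 - 1416 = 5065
Convert 5065 (decimal) → 5065 = 4096 + 512 + 256 + 128 + 64 + 8 + 1 → 0b1001111001001 (binary)
0b1001111001001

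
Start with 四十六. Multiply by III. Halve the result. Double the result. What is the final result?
Convert 四十六 (Chinese numeral) → 4×10 + 6 = 46 (decimal)
Start: 46
Convert III (Roman numeral) → 1 + 1 + 1 = 3 (decimal)
46 × 3 = 138
138 ÷ 2 = 69
69 × 2 = 138
138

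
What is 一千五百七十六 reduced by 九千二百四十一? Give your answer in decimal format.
Convert 一千五百七十六 (Chinese numeral) → 1×1000 + 5×100 + 7×10 + 6 = 1576 (decimal)
Convert 九千二百四十一 (Chinese numeral) → 9×1000 + 2×100 + 4×10 + 1 = 9241 (decimal)
Compute 1576 - 9241 = -7665
-7665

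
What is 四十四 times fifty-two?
Convert 四十四 (Chinese numeral) → 4×10 + 4 = 44 (decimal)
Convert fifty-two (English words) → 52 (decimal)
Compute 44 × 52 = 2288
2288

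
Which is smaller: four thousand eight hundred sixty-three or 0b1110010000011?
Convert four thousand eight hundred sixty-three (English words) → 4×1000 + 8×100 + 63 = 4863 (decimal)
Convert 0b1110010000011 (binary) → 4096 + 2048 + 1024 + 128 + 2 + 1 = 7299 (decimal)
Compare 4863 vs 7299: smaller = 4863
4863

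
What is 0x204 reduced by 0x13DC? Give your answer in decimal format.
Convert 0x204 (hexadecimal) → 2×256 + 4 = 516 (decimal)
Convert 0x13DC (hexadecimal) → 1×4096 + 3×256 + 13×16 + 12 = 5084 (decimal)
Compute 516 - 5084 = -4568
-4568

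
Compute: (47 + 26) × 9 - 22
Parentheses first: 47 + 26 = 73
Multiply: 73 × 9 = 657
Subtract: 657 - 22 = 635
635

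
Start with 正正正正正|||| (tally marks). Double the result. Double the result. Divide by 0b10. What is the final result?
Convert 正正正正正|||| (tally marks) → 5 + 5 + 5 + 5 + 5 + 4 = 29 (decimal)
Start: 29
29 × 2 = 58
58 × 2 = 116
Convert 0b10 (binary) → 2 (decimal)
116 ÷ 2 = 58
58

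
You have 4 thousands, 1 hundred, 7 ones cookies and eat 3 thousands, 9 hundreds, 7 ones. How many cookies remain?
Convert 4 thousands, 1 hundred, 7 ones (place-value notation) → 4×1000 + 1×100 + 7 = 4107 (decimal)
Convert 3 thousands, 9 hundreds, 7 ones (place-value notation) → 3×1000 + 9×100 + 7 = 3907 (decimal)
Compute 4107 - 3907 = 200
200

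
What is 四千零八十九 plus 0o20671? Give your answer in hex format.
Convert 四千零八十九 (Chinese numeral) → 4×1000 + 8×10 + 9 = 4089 (decimal)
Convert 0o20671 (octal) → 2×4096 + 6×64 + 7×8 + 1 = 8633 (decimal)
Compute 4089 + 8633 = 12722
Convert 12722 (decimal) → 12722 = 3×4096 + 1×256 + 11×16 + 2 → 0x31B2 (hexadecimal)
0x31B2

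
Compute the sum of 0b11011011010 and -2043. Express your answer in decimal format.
Convert 0b11011011010 (binary) → 1024 + 512 + 128 + 64 + 16 + 8 + 2 = 1754 (decimal)
Compute 1754 + -2043 = -289
-289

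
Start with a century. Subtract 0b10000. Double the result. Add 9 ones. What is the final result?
Convert a century (colloquial) → 100 (decimal)
Start: 100
Convert 0b10000 (binary) → 16 (decimal)
100 - 16 = 84
84 × 2 = 168
Convert 9 ones (place-value notation) → 9 (decimal)
168 + 9 = 177
177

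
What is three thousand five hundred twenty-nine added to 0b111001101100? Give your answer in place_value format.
Convert three thousand five hundred twenty-nine (English words) → 3×1000 + 5×100 + 29 = 3529 (decimal)
Convert 0b111001101100 (binary) → 2048 + 1024 + 512 + 64 + 32 + 8 + 4 = 3692 (decimal)
Compute 3529 + 3692 = 7221
Convert 7221 (decimal) → 7221 = 7×1000 + 2×100 + 2×10 + 1 → 7 thousands, 2 hundreds, 2 tens, 1 one (place-value notation)
7 thousands, 2 hundreds, 2 tens, 1 one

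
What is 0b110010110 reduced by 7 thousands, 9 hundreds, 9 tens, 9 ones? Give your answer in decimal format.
Convert 0b110010110 (binary) → 256 + 128 + 16 + 4 + 2 = 406 (decimal)
Convert 7 thousands, 9 hundreds, 9 tens, 9 ones (place-value notation) → 7×1000 + 9×100 + 9×10 + 9 = 7999 (decimal)
Compute 406 - 7999 = -7593
-7593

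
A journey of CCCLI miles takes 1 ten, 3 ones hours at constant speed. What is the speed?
Convert CCCLI (Roman numeral) → 100 + 100 + 100 + 50 + 1 = 351 (decimal)
Convert 1 ten, 3 ones (place-value notation) → 1×10 + 3 = 13 (decimal)
Compute 351 ÷ 13 = 27
27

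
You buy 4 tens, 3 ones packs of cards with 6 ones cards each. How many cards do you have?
Convert 6 ones (place-value notation) → 6 (decimal)
Convert 4 tens, 3 ones (place-value notation) → 4×10 + 3 = 43 (decimal)
Compute 6 × 43 = 258
258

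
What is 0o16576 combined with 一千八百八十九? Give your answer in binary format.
Convert 0o16576 (octal) → 1×4096 + 6×512 + 5×64 + 7×8 + 6 = 7550 (decimal)
Convert 一千八百八十九 (Chinese numeral) → 1×1000 + 8×100 + 8×10 + 9 = 1889 (decimal)
Compute 7550 + 1889 = 9439
Convert 9439 (decimal) → 9439 = 8192 + 1024 + 128 + 64 + 16 + 8 + 4 + 2 + 1 → 0b10010011011111 (binary)
0b10010011011111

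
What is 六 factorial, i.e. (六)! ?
Convert 六 (Chinese numeral) → 6 (decimal)
Compute 6! = 720
720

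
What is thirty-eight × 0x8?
Convert thirty-eight (English words) → 38 (decimal)
Convert 0x8 (hexadecimal) → 8 (decimal)
Compute 38 × 8 = 304
304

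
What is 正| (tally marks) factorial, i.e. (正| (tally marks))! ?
Convert 正| (tally marks) → 5 + 1 = 6 (decimal)
Compute 6! = 720
720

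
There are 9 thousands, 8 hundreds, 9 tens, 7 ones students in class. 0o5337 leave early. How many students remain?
Convert 9 thousands, 8 hundreds, 9 tens, 7 ones (place-value notation) → 9×1000 + 8×100 + 9×10 + 7 = 9897 (decimal)
Convert 0o5337 (octal) → 5×512 + 3×64 + 3×8 + 7 = 2783 (decimal)
Compute 9897 - 2783 = 7114
7114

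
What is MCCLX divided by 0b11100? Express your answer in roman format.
Convert MCCLX (Roman numeral) → 1000 + 100 + 100 + 50 + 10 = 1260 (decimal)
Convert 0b11100 (binary) → 16 + 8 + 4 = 28 (decimal)
Compute 1260 ÷ 28 = 45
Convert 45 (decimal) → 45 = 40 + 5 → XLV (Roman numeral)
XLV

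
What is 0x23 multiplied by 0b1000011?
Convert 0x23 (hexadecimal) → 2×16 + 3 = 35 (decimal)
Convert 0b1000011 (binary) → 64 + 2 + 1 = 67 (decimal)
Compute 35 × 67 = 2345
2345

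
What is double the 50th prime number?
The 50th prime number = 229
Compute 229 × 2 = 458
458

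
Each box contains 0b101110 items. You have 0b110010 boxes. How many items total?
Convert 0b101110 (binary) → 32 + 8 + 4 + 2 = 46 (decimal)
Convert 0b110010 (binary) → 32 + 16 + 2 = 50 (decimal)
Compute 46 × 50 = 2300
2300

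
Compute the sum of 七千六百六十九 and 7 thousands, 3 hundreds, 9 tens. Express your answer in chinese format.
Convert 七千六百六十九 (Chinese numeral) → 7×1000 + 6×100 + 6×10 + 9 = 7669 (decimal)
Convert 7 thousands, 3 hundreds, 9 tens (place-value notation) → 7×1000 + 3×100 + 9×10 = 7390 (decimal)
Compute 7669 + 7390 = 15059
Convert 15059 (decimal) → 15059 = 1×10000 + 5×1000 + 5×10 + 9 → 一万五千零五十九 (Chinese numeral)
一万五千零五十九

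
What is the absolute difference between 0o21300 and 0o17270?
Convert 0o21300 (octal) → 2×4096 + 1×512 + 3×64 = 8896 (decimal)
Convert 0o17270 (octal) → 1×4096 + 7×512 + 2×64 + 7×8 = 7864 (decimal)
Compute |8896 - 7864| = 1032
1032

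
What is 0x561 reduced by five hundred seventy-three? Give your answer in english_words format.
Convert 0x561 (hexadecimal) → 5×256 + 6×16 + 1 = 1377 (decimal)
Convert five hundred seventy-three (English words) → 5×100 + 73 = 573 (decimal)
Compute 1377 - 573 = 804
Convert 804 (decimal) → 804 = 8×100 + 4 → eight hundred four (English words)
eight hundred four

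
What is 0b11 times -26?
Convert 0b11 (binary) → 2 + 1 = 3 (decimal)
Compute 3 × -26 = -78
-78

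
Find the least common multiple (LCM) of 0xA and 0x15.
Convert 0xA (hexadecimal) → 10 (decimal)
Convert 0x15 (hexadecimal) → 1×16 + 5 = 21 (decimal)
Compute lcm(10, 21) = 210
210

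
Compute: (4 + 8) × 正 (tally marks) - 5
Convert 正 (tally marks) → 5 (decimal)
Expression in decimal: (4 + 8) × 5 - 5
Parentheses first: 4 + 8 = 12
Multiply: 12 × 5 = 60
Subtract: 60 - 5 = 55
55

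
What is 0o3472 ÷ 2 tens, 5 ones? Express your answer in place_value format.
Convert 0o3472 (octal) → 3×512 + 4×64 + 7×8 + 2 = 1850 (decimal)
Convert 2 tens, 5 ones (place-value notation) → 2×10 + 5 = 25 (decimal)
Compute 1850 ÷ 25 = 74
Convert 74 (decimal) → 74 = 7×10 + 4 → 7 tens, 4 ones (place-value notation)
7 tens, 4 ones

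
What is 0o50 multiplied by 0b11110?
Convert 0o50 (octal) → 5×8 = 40 (decimal)
Convert 0b11110 (binary) → 16 + 8 + 4 + 2 = 30 (decimal)
Compute 40 × 30 = 1200
1200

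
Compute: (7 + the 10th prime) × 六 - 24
Convert the 10th prime (prime index) → 29 (decimal)
Convert 六 (Chinese numeral) → 6 (decimal)
Expression in decimal: (7 + 29) × 6 - 24
Parentheses first: 7 + 29 = 36
Multiply: 36 × 6 = 216
Subtract: 216 - 24 = 192
192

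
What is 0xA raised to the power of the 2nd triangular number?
Convert 0xA (hexadecimal) → 10 (decimal)
Convert the 2nd triangular number (triangular index) → 2×3/2 = 3 (decimal)
Compute 10 ^ 3 = 1000
1000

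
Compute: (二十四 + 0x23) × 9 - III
Convert 二十四 (Chinese numeral) → 2×10 + 4 = 24 (decimal)
Convert 0x23 (hexadecimal) → 2×16 + 3 = 35 (decimal)
Convert III (Roman numeral) → 1 + 1 + 1 = 3 (decimal)
Expression in decimal: (24 + 35) × 9 - 3
Parentheses first: 24 + 35 = 59
Multiply: 59 × 9 = 531
Subtract: 531 - 3 = 528
528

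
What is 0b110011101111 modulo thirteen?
Convert 0b110011101111 (binary) → 2048 + 1024 + 128 + 64 + 32 + 8 + 4 + 2 + 1 = 3311 (decimal)
Convert thirteen (English words) → 13 (decimal)
Compute 3311 mod 13 = 9
9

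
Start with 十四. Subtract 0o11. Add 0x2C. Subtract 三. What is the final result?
Convert 十四 (Chinese numeral) → 1×10 + 4 = 14 (decimal)
Start: 14
Convert 0o11 (octal) → 1×8 + 1 = 9 (decimal)
14 - 9 = 5
Convert 0x2C (hexadecimal) → 2×16 + 12 = 44 (decimal)
5 + 44 = 49
Convert 三 (Chinese numeral) → 3 (decimal)
49 - 3 = 46
46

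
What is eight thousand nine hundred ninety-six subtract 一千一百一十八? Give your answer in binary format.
Convert eight thousand nine hundred ninety-six (English words) → 8×1000 + 9×100 + 96 = 8996 (decimal)
Convert 一千一百一十八 (Chinese numeral) → 1×1000 + 1×100 + 1×10 + 8 = 1118 (decimal)
Compute 8996 - 1118 = 7878
Convert 7878 (decimal) → 7878 = 4096 + 2048 + 1024 + 512 + 128 + 64 + 4 + 2 → 0b1111011000110 (binary)
0b1111011000110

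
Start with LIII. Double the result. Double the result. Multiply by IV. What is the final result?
Convert LIII (Roman numeral) → 50 + 1 + 1 + 1 = 53 (decimal)
Start: 53
53 × 2 = 106
106 × 2 = 212
Convert IV (Roman numeral) → 4 (decimal)
212 × 4 = 848
848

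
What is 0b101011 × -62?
Convert 0b101011 (binary) → 32 + 8 + 2 + 1 = 43 (decimal)
Compute 43 × -62 = -2666
-2666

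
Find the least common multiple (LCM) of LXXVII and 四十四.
Convert LXXVII (Roman numeral) → 50 + 10 + 10 + 5 + 1 + 1 = 77 (decimal)
Convert 四十四 (Chinese numeral) → 4×10 + 4 = 44 (decimal)
Compute lcm(77, 44) = 308
308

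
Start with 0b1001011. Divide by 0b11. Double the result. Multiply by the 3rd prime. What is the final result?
Convert 0b1001011 (binary) → 64 + 8 + 2 + 1 = 75 (decimal)
Start: 75
Convert 0b11 (binary) → 2 + 1 = 3 (decimal)
75 ÷ 3 = 25
25 × 2 = 50
Convert the 3rd prime (prime index) → 5 (decimal)
50 × 5 = 250
250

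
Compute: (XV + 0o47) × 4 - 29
Convert XV (Roman numeral) → 10 + 5 = 15 (decimal)
Convert 0o47 (octal) → 4×8 + 7 = 39 (decimal)
Expression in decimal: (15 + 39) × 4 - 29
Parentheses first: 15 + 39 = 54
Multiply: 54 × 4 = 216
Subtract: 216 - 29 = 187
187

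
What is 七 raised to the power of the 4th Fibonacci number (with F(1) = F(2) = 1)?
Convert 七 (Chinese numeral) → 7 (decimal)
Convert the 4th Fibonacci number (with F(1) = F(2) = 1) (Fibonacci index) → 1, 1, 2, 3 → 3 (decimal)
Compute 7 ^ 3 = 343
343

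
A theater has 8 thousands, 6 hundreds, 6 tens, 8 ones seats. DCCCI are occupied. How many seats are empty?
Convert 8 thousands, 6 hundreds, 6 tens, 8 ones (place-value notation) → 8×1000 + 6×100 + 6×10 + 8 = 8668 (decimal)
Convert DCCCI (Roman numeral) → 500 + 100 + 100 + 100 + 1 = 801 (decimal)
Compute 8668 - 801 = 7867
7867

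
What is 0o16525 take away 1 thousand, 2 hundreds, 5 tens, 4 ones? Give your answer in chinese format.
Convert 0o16525 (octal) → 1×4096 + 6×512 + 5×64 + 2×8 + 5 = 7509 (decimal)
Convert 1 thousand, 2 hundreds, 5 tens, 4 ones (place-value notation) → 1×1000 + 2×100 + 5×10 + 4 = 1254 (decimal)
Compute 7509 - 1254 = 6255
Convert 6255 (decimal) → 6255 = 6×1000 + 2×100 + 5×10 + 5 → 六千二百五十五 (Chinese numeral)
六千二百五十五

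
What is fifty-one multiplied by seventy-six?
Convert fifty-one (English words) → 51 (decimal)
Convert seventy-six (English words) → 76 (decimal)
Compute 51 × 76 = 3876
3876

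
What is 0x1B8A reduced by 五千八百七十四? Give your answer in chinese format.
Convert 0x1B8A (hexadecimal) → 1×4096 + 11×256 + 8×16 + 10 = 7050 (decimal)
Convert 五千八百七十四 (Chinese numeral) → 5×1000 + 8×100 + 7×10 + 4 = 5874 (decimal)
Compute 7050 - 5874 = 1176
Convert 1176 (decimal) → 1176 = 1×1000 + 1×100 + 7×10 + 6 → 一千一百七十六 (Chinese numeral)
一千一百七十六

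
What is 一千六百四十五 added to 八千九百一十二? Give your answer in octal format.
Convert 一千六百四十五 (Chinese numeral) → 1×1000 + 6×100 + 4×10 + 5 = 1645 (decimal)
Convert 八千九百一十二 (Chinese numeral) → 8×1000 + 9×100 + 1×10 + 2 = 8912 (decimal)
Compute 1645 + 8912 = 10557
Convert 10557 (decimal) → 10557 = 2×4096 + 4×512 + 4×64 + 7×8 + 5 → 0o24475 (octal)
0o24475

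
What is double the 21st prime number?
The 21st prime number = 73
Compute 73 × 2 = 146
146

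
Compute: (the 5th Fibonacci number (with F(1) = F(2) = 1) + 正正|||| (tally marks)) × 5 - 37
Convert the 5th Fibonacci number (with F(1) = F(2) = 1) (Fibonacci index) → 1, 1, 2, 3, 5 → 5 (decimal)
Convert 正正|||| (tally marks) → 5 + 5 + 4 = 14 (decimal)
Expression in decimal: (5 + 14) × 5 - 37
Parentheses first: 5 + 14 = 19
Multiply: 19 × 5 = 95
Subtract: 95 - 37 = 58
58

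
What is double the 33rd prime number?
The 33rd prime number = 137
Compute 137 × 2 = 274
274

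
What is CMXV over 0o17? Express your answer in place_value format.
Convert CMXV (Roman numeral) → 900 + 10 + 5 = 915 (decimal)
Convert 0o17 (octal) → 1×8 + 7 = 15 (decimal)
Compute 915 ÷ 15 = 61
Convert 61 (decimal) → 61 = 6×10 + 1 → 6 tens, 1 one (place-value notation)
6 tens, 1 one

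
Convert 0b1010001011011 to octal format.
Convert 0b1010001011011 (binary) → 4096 + 1024 + 64 + 16 + 8 + 2 + 1 = 5211 (decimal)
Convert 5211 (decimal) → 5211 = 1×4096 + 2×512 + 1×64 + 3×8 + 3 → 0o12133 (octal)
0o12133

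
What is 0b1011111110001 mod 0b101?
Convert 0b1011111110001 (binary) → 4096 + 1024 + 512 + 256 + 128 + 64 + 32 + 16 + 1 = 6129 (decimal)
Convert 0b101 (binary) → 4 + 1 = 5 (decimal)
Compute 6129 mod 5 = 4
4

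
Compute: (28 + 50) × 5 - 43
Parentheses first: 28 + 50 = 78
Multiply: 78 × 5 = 390
Subtract: 390 - 43 = 347
347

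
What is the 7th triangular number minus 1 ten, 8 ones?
The 7th triangular number = 7×8/2 = 28
Convert 1 ten, 8 ones (place-value notation) → 1×10 + 8 = 18 (decimal)
Compute 28 - 18 = 10
10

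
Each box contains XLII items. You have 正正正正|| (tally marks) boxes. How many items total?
Convert XLII (Roman numeral) → 40 + 1 + 1 = 42 (decimal)
Convert 正正正正|| (tally marks) → 5 + 5 + 5 + 5 + 2 = 22 (decimal)
Compute 42 × 22 = 924
924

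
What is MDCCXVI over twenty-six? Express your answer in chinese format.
Convert MDCCXVI (Roman numeral) → 1000 + 500 + 100 + 100 + 10 + 5 + 1 = 1716 (decimal)
Convert twenty-six (English words) → 26 (decimal)
Compute 1716 ÷ 26 = 66
Convert 66 (decimal) → 66 = 6×10 + 6 → 六十六 (Chinese numeral)
六十六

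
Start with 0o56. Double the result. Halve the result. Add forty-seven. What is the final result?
Convert 0o56 (octal) → 5×8 + 6 = 46 (decimal)
Start: 46
46 × 2 = 92
92 ÷ 2 = 46
Convert forty-seven (English words) → 47 (decimal)
46 + 47 = 93
93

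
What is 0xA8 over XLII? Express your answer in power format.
Convert 0xA8 (hexadecimal) → 10×16 + 8 = 168 (decimal)
Convert XLII (Roman numeral) → 40 + 1 + 1 = 42 (decimal)
Compute 168 ÷ 42 = 4
Convert 4 (decimal) → 2^2 (power)
2^2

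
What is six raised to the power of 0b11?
Convert six (English words) → 6 (decimal)
Convert 0b11 (binary) → 2 + 1 = 3 (decimal)
Compute 6 ^ 3 = 216
216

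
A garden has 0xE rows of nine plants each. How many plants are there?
Convert nine (English words) → 9 (decimal)
Convert 0xE (hexadecimal) → 14 (decimal)
Compute 9 × 14 = 126
126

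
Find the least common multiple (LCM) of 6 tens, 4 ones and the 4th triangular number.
Convert 6 tens, 4 ones (place-value notation) → 6×10 + 4 = 64 (decimal)
Convert the 4th triangular number (triangular index) → 4×5/2 = 10 (decimal)
Compute lcm(64, 10) = 320
320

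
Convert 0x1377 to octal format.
Convert 0x1377 (hexadecimal) → 1×4096 + 3×256 + 7×16 + 7 = 4983 (decimal)
Convert 4983 (decimal) → 4983 = 1×4096 + 1×512 + 5×64 + 6×8 + 7 → 0o11567 (octal)
0o11567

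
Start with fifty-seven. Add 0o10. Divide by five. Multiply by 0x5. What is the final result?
Convert fifty-seven (English words) → 57 (decimal)
Start: 57
Convert 0o10 (octal) → 1×8 = 8 (decimal)
57 + 8 = 65
Convert five (English words) → 5 (decimal)
65 ÷ 5 = 13
Convert 0x5 (hexadecimal) → 5 (decimal)
13 × 5 = 65
65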